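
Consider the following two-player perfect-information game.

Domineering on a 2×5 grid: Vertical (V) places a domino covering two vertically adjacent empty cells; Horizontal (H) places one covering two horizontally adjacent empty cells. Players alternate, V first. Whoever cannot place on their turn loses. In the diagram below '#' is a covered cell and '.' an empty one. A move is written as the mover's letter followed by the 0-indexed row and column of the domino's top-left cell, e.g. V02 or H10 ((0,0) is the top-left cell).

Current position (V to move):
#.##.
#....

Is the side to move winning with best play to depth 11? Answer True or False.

V winning at [#.##./#....]: False

ply 1, V at #.##./#.... | V01=-1→####./##...*; V04=-1→#.###/#...#
ply 2, H at ####./##... | H12=-1→####./####.; H13=+1→####./##.##*
ply 3: ####./##.## is terminal -1 (V); from #.##./#.... depth 11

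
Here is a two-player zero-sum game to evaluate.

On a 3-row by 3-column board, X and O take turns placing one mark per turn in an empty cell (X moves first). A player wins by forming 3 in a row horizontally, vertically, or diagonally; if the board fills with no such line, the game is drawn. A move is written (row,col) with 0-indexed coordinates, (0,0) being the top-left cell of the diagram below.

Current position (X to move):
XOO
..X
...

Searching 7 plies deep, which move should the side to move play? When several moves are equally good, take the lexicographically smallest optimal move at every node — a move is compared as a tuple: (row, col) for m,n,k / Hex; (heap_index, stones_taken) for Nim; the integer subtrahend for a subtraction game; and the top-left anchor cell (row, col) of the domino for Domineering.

X's best at [XOO/..X/...]: (1,0)

ply 1, X at XOO/..X/... | (1,0)=+1→XOO/X.X/...*; (1,1)=+1→XOO/.XX/...; (2,0)=+1→XOO/..X/X..; (2,1)=+1→XOO/..X/.X.; (2,2)=-1→XOO/..X/..X
ply 2, O at XOO/X.X/... | (1,1)=-1→XOO/XOX/...*; (2,0)=-1→XOO/X.X/O..; (2,1)=-1→XOO/X.X/.O.; (2,2)=-1→XOO/X.X/..O
ply 3, X at XOO/XOX/... | (2,0)=+1→XOO/XOX/X..*; (2,1)=-1→XOO/XOX/.X.; (2,2)=-1→XOO/XOX/..X
ply 4: XOO/XOX/X.. is terminal -1 (O); from XOO/..X/... depth 7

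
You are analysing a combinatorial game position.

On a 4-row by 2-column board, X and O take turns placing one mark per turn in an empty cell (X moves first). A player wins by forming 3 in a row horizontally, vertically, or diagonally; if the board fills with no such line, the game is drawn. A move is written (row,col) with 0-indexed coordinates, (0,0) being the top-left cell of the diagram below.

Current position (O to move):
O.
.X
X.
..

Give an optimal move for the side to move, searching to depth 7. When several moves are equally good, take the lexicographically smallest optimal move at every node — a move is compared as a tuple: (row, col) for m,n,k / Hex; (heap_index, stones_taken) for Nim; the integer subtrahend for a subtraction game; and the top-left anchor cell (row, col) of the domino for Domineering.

ply 1, O at O./.X/X./.. | (0,1)=+0→OO/.X/X./..*; (1,0)=-1→O./OX/X./..; (2,1)=+0→O./.X/XO/..; (3,0)=-1→O./.X/X./O.; (3,1)=+0→O./.X/X./.O
ply 2, X at OO/.X/X./.. | (1,0)=+0→OO/XX/X./..*; (2,1)=+0→OO/.X/XX/..; (3,0)=+0→OO/.X/X./X.; (3,1)=+0→OO/.X/X./.X
ply 3, O at OO/XX/X./.. | (2,1)=-1→OO/XX/XO/..; (3,0)=+0→OO/XX/X./O.*; (3,1)=-1→OO/XX/X./.O
ply 4, X at OO/XX/X./O. | (2,1)=+0→OO/XX/XX/O.*; (3,1)=+0→OO/XX/X./OX
ply 5, O at OO/XX/XX/O. | (3,1)=+0→OO/XX/XX/OO*
ply 6: OO/XX/XX/OO is terminal +0 (X); from O./.X/X./.. depth 7

O's best at [O./.X/X./..]: (0,1)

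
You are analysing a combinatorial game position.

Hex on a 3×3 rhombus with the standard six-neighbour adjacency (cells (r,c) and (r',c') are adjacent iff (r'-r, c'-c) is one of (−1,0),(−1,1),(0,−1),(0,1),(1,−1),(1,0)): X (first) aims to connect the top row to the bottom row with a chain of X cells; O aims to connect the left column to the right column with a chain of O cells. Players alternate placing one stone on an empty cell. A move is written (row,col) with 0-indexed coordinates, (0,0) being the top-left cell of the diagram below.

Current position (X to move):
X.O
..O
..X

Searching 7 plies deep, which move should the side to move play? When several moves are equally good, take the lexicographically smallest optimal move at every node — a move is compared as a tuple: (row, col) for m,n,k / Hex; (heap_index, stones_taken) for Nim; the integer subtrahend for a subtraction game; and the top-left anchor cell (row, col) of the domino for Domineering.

ply 1, X at X.O/..O/..X | (0,1)=-1→XXO/..O/..X; (1,0)=-1→X.O/X.O/..X; (1,1)=+1→X.O/.XO/..X*; (2,0)=-1→X.O/..O/X.X; (2,1)=-1→X.O/..O/.XX
ply 2, O at X.O/.XO/..X | (0,1)=-1→XOO/.XO/..X*; (1,0)=-1→X.O/OXO/..X; (2,0)=-1→X.O/.XO/O.X; (2,1)=-1→X.O/.XO/.OX
ply 3, X at XOO/.XO/..X | (1,0)=+1→XOO/XXO/..X*; (2,0)=-1→XOO/.XO/X.X; (2,1)=-1→XOO/.XO/.XX
ply 4, O at XOO/XXO/..X | (2,0)=-1→XOO/XXO/O.X*; (2,1)=-1→XOO/XXO/.OX
ply 5, X at XOO/XXO/O.X | (2,1)=+1→XOO/XXO/OXX*
ply 6: XOO/XXO/OXX is terminal -1 (O); from X.O/..O/..X depth 7

X's best at [X.O/..O/..X]: (1,1)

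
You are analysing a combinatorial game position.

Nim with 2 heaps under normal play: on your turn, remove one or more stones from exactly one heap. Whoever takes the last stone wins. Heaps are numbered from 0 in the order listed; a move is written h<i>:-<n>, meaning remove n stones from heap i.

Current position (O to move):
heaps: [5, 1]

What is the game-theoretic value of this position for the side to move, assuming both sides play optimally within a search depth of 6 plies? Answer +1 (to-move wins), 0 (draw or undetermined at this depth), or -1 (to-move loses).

[(5,1)] O move#1: h0:-1:-1/(4,1), h0:-2:-1/(3,1), h0:-3:-1/(2,1), h0:-4:+1/(1,1)*, h0:-5:-1/(0,1), h1:-1:-1/(5,0)
[(1,1)] X move#2: h0:-1:-1/(0,1)*, h1:-1:-1/(1,0)
[(0,1)] O move#3: h1:-1:+1/(0,0)*
[(0,0)] end (terminal -1, X#4); searched (5,1) to 6

value((5,1), O) = +1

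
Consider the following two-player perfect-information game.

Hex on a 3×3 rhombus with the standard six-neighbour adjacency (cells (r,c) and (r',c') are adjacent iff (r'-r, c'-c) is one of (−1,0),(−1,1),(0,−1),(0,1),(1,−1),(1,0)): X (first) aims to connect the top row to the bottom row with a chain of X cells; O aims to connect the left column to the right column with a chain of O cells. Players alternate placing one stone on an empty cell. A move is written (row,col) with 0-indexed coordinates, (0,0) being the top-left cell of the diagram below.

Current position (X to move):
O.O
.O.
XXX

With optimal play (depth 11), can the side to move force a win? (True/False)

X winning at [O.O/.O./XXX]: False

p1 X@[O.O/.O./XXX]: (0,1)[OXO/.O./XXX]-1* (1,0)[O.O/XO./XXX]-1 (1,2)[O.O/.OX/XXX]-1
p2 O@[OXO/.O./XXX]: (1,0)[OXO/OO./XXX]+1* (1,2)[OXO/.OO/XXX]-1
p3 X@[OXO/OO./XXX] terminal -1; root [O.O/.O./XXX] d11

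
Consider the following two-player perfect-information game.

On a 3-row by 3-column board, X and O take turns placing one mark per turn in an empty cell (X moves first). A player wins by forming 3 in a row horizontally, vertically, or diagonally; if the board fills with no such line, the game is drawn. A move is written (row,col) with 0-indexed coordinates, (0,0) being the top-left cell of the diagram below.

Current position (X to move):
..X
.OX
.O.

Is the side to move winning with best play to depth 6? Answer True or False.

p1 X@[..X/.OX/.O.]: (0,0)[X.X/.OX/.O.]-1 (0,1)[.XX/.OX/.O.]+1* (1,0)[..X/XOX/.O.]-1 (2,0)[..X/.OX/XO.]-1 (2,2)[..X/.OX/.OX]+1
p2 O@[.XX/.OX/.O.]: (0,0)[OXX/.OX/.O.]-1* (1,0)[.XX/OOX/.O.]-1 (2,0)[.XX/.OX/OO.]-1 (2,2)[.XX/.OX/.OO]-1
p3 X@[OXX/.OX/.O.]: (1,0)[OXX/XOX/.O.]-1 (2,0)[OXX/.OX/XO.]-1 (2,2)[OXX/.OX/.OX]+1*
p4 O@[OXX/.OX/.OX] terminal -1; root [..X/.OX/.O.] d6

X winning at [..X/.OX/.O.]: True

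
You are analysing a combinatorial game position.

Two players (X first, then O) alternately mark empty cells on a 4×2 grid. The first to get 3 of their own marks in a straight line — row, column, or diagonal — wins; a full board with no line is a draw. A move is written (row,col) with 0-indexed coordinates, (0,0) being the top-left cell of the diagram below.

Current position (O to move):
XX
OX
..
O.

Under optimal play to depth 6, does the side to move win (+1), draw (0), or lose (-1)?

value(XX/OX/../O., O) = +1

p1 O@[XX/OX/../O.]: (2,0)[XX/OX/O./O.]+1* (2,1)[XX/OX/.O/O.]+0 (3,1)[XX/OX/../OO]-1
p2 X@[XX/OX/O./O.] terminal -1; root [XX/OX/../O.] d6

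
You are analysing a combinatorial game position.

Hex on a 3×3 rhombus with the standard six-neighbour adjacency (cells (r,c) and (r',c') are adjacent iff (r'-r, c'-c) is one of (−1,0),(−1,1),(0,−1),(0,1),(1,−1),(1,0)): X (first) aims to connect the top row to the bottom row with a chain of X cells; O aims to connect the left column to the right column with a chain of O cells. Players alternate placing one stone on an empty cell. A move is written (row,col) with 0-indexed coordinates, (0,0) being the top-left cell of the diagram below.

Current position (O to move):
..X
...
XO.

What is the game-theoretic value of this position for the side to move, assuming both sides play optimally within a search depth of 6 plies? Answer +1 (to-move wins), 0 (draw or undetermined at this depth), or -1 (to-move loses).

value(..X/.../XO., O) = -1

p1 O@[..X/.../XO.]: (0,0)[O.X/.../XO.]-1* (0,1)[.OX/.../XO.]-1 (1,0)[..X/O../XO.]-1 (1,1)[..X/.O./XO.]-1 (1,2)[..X/..O/XO.]-1 (2,2)[..X/.../XOO]-1
p2 X@[O.X/.../XO.]: (0,1)[OXX/.../XO.]+1* (1,0)[O.X/X../XO.]+1 (1,1)[O.X/.X./XO.]+1 (1,2)[O.X/..X/XO.]+1 (2,2)[O.X/.../XOX]+1
p3 O@[OXX/.../XO.]: (1,0)[OXX/O../XO.]-1* (1,1)[OXX/.O./XO.]-1 (1,2)[OXX/..O/XO.]-1 (2,2)[OXX/.../XOO]-1
p4 X@[OXX/O../XO.]: (1,1)[OXX/OX./XO.]+1* (1,2)[OXX/O.X/XO.]+1 (2,2)[OXX/O../XOX]+1
p5 O@[OXX/OX./XO.] terminal -1; root [..X/.../XO.] d6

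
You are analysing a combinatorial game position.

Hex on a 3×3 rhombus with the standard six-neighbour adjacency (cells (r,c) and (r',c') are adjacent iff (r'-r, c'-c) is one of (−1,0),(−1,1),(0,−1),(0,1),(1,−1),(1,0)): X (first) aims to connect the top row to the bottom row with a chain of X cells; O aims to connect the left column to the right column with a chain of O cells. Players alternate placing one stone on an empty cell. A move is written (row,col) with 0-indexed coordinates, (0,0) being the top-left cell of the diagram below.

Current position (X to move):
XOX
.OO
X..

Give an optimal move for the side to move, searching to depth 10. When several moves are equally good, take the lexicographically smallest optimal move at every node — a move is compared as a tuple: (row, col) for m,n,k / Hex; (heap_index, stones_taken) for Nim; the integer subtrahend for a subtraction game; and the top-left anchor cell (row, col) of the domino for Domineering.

p1 X@[XOX/.OO/X..]: (1,0)[XOX/XOO/X..]+1* (2,1)[XOX/.OO/XX.]-1 (2,2)[XOX/.OO/X.X]-1
p2 O@[XOX/XOO/X..] terminal -1; root [XOX/.OO/X..] d10

X's best at [XOX/.OO/X..]: (1,0)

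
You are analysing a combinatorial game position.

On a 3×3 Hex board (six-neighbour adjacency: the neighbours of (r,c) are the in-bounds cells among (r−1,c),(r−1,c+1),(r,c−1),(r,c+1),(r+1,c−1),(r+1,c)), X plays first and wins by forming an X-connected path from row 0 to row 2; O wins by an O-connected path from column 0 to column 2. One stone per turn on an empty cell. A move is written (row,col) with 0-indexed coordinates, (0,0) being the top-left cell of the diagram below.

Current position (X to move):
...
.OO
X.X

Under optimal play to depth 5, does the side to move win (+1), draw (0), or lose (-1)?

p1 X@[.../.OO/X.X]: (0,0)[X../.OO/X.X]-1 (0,1)[.X./.OO/X.X]-1 (0,2)[..X/.OO/X.X]-1 (1,0)[.../XOO/X.X]+1* (2,1)[.../.OO/XXX]-1
p2 O@[.../XOO/X.X]: (0,0)[O../XOO/X.X]-1* (0,1)[.O./XOO/X.X]-1 (0,2)[..O/XOO/X.X]-1 (2,1)[.../XOO/XOX]-1
p3 X@[O../XOO/X.X]: (0,1)[OX./XOO/X.X]+1* (0,2)[O.X/XOO/X.X]-1 (2,1)[O../XOO/XXX]-1
p4 O@[OX./XOO/X.X] terminal -1; root [.../.OO/X.X] d5

value(.../.OO/X.X, X) = +1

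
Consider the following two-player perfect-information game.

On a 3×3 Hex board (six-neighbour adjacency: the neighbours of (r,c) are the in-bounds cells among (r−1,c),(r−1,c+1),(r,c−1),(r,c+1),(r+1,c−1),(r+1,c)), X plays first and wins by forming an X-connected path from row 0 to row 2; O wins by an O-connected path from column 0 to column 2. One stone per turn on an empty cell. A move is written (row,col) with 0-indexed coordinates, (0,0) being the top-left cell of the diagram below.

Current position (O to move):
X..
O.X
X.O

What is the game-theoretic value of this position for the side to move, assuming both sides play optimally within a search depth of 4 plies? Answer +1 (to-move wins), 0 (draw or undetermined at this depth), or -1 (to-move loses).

ply 1, O at X../O.X/X.O | (0,1)=-1→XO./O.X/X.O; (0,2)=+1→X.O/O.X/X.O*; (1,1)=+1→X../OOX/X.O; (2,1)=-1→X../O.X/XOO
ply 2, X at X.O/O.X/X.O | (0,1)=-1→XXO/O.X/X.O*; (1,1)=-1→X.O/OXX/X.O; (2,1)=-1→X.O/O.X/XXO
ply 3, O at XXO/O.X/X.O | (1,1)=+1→XXO/OOX/X.O*; (2,1)=-1→XXO/O.X/XOO
ply 4: XXO/OOX/X.O is terminal -1 (X); from X../O.X/X.O depth 4

value(X../O.X/X.O, O) = +1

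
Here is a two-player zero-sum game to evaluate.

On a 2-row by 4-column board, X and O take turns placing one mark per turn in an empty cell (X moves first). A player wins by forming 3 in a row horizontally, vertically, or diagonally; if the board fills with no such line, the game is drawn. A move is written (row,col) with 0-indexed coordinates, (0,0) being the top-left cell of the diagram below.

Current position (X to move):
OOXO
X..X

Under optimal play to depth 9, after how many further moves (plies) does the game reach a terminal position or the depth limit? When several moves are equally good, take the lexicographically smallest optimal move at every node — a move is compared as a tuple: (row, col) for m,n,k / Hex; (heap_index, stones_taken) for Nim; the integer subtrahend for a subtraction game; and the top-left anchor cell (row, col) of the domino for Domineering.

[OOXO/X..X] X move#1: (1,1):+0/OOXO/XX.X*, (1,2):+0/OOXO/X.XX
[OOXO/XX.X] O move#2: (1,2):+0/OOXO/XXOX*
[OOXO/XXOX] end (terminal +0, X#3); searched OOXO/X..X to 9

PV length from [OOXO/X..X]: 2 plies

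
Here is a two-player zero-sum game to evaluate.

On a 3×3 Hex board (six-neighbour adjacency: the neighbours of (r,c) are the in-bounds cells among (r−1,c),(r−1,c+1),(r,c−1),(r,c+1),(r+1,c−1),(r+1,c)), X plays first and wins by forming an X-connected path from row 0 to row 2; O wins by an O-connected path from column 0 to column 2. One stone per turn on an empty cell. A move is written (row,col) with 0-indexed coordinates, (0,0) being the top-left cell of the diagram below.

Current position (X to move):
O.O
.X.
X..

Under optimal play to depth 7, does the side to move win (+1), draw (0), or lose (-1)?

ply 1, X at O.O/.X./X.. | (0,1)=+1→OXO/.X./X..*; (1,0)=-1→O.O/XX./X..; (1,2)=-1→O.O/.XX/X..; (2,1)=-1→O.O/.X./XX.; (2,2)=-1→O.O/.X./X.X
ply 2: OXO/.X./X.. is terminal -1 (O); from O.O/.X./X.. depth 7

value(O.O/.X./X.., X) = +1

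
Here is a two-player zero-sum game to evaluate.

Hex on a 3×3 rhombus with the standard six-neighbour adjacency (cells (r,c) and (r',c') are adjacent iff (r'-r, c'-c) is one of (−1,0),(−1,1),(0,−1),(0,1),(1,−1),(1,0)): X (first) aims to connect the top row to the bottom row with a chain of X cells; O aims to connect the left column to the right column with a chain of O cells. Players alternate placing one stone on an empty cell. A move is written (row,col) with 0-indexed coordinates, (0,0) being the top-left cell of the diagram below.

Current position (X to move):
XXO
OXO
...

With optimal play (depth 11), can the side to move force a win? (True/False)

X winning at [XXO/OXO/...]: True

ply 1, X at XXO/OXO/... | (2,0)=+1→XXO/OXO/X..*; (2,1)=+1→XXO/OXO/.X.; (2,2)=+1→XXO/OXO/..X
ply 2: XXO/OXO/X.. is terminal -1 (O); from XXO/OXO/... depth 11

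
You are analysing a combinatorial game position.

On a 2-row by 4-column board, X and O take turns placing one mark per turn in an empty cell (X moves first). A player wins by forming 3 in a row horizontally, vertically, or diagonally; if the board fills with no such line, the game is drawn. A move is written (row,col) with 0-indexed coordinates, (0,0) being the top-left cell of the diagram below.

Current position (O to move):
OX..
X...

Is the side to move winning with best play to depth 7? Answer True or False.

O winning at [OX../X...]: False

[OX../X...] O move#1: (0,2):+0/OXO./X...*, (0,3):+0/OX.O/X..., (1,1):+0/OX../XO.., (1,2):+0/OX../X.O., (1,3):+0/OX../X..O
[OXO./X...] X move#2: (0,3):+0/OXOX/X...*, (1,1):+0/OXO./XX.., (1,2):+0/OXO./X.X., (1,3):+0/OXO./X..X
[OXOX/X...] O move#3: (1,1):+0/OXOX/XO..*, (1,2):+0/OXOX/X.O., (1,3):+0/OXOX/X..O
[OXOX/XO..] X move#4: (1,2):+0/OXOX/XOX.*, (1,3):+0/OXOX/XO.X
[OXOX/XOX.] O move#5: (1,3):+0/OXOX/XOXO*
[OXOX/XOXO] end (terminal +0, X#6); searched OX../X... to 7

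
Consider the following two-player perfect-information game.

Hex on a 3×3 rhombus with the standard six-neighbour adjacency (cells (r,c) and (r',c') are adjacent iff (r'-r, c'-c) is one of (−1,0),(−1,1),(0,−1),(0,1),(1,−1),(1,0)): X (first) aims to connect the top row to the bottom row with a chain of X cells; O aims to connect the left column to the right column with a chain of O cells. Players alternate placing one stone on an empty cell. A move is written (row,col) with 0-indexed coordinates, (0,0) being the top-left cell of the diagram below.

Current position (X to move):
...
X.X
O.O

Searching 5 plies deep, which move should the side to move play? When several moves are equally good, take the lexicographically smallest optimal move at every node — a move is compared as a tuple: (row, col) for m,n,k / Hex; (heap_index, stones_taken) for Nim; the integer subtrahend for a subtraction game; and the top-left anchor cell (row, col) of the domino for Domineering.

[.../X.X/O.O] X move#1: (0,0):-1/X../X.X/O.O, (0,1):-1/.X./X.X/O.O, (0,2):-1/..X/X.X/O.O, (1,1):-1/.../XXX/O.O, (2,1):+1/.../X.X/OXO*
[.../X.X/OXO] O move#2: (0,0):-1/O../X.X/OXO*, (0,1):-1/.O./X.X/OXO, (0,2):-1/..O/X.X/OXO, (1,1):-1/.../XOX/OXO
[O../X.X/OXO] X move#3: (0,1):+1/OX./X.X/OXO*, (0,2):+1/O.X/X.X/OXO, (1,1):+1/O../XXX/OXO
[OX./X.X/OXO] O move#4: (0,2):-1/OXO/X.X/OXO*, (1,1):-1/OX./XOX/OXO
[OXO/X.X/OXO] X move#5: (1,1):+1/OXO/XXX/OXO*
[OXO/XXX/OXO] end (terminal -1, O#6); searched .../X.X/O.O to 5

X's best at [.../X.X/O.O]: (2,1)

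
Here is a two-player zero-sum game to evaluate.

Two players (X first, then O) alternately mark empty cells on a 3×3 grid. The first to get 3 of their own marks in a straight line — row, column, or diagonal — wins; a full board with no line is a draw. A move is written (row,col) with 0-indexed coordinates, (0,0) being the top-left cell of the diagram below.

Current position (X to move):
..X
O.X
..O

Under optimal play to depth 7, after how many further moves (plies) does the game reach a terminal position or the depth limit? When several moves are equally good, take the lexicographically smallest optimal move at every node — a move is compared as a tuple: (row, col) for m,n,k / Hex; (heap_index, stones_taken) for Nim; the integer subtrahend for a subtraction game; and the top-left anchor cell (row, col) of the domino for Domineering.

PV length from [..X/O.X/..O]: 5 plies

p1 X@[..X/O.X/..O]: (0,0)[X.X/O.X/..O]+0* (0,1)[.XX/O.X/..O]-1 (1,1)[..X/OXX/..O]-1 (2,0)[..X/O.X/X.O]+0 (2,1)[..X/O.X/.XO]-1
p2 O@[X.X/O.X/..O]: (0,1)[XOX/O.X/..O]+0* (1,1)[X.X/OOX/..O]-1 (2,0)[X.X/O.X/O.O]-1 (2,1)[X.X/O.X/.OO]-1
p3 X@[XOX/O.X/..O]: (1,1)[XOX/OXX/..O]+0* (2,0)[XOX/O.X/X.O]+0 (2,1)[XOX/O.X/.XO]+0
p4 O@[XOX/OXX/..O]: (2,0)[XOX/OXX/O.O]+0* (2,1)[XOX/OXX/.OO]-1
p5 X@[XOX/OXX/O.O]: (2,1)[XOX/OXX/OXO]+0*
p6 O@[XOX/OXX/OXO] terminal +0; root [..X/O.X/..O] d7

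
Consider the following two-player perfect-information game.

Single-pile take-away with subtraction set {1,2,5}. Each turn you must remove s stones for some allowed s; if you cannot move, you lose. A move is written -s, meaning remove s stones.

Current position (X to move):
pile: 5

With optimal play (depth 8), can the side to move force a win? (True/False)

[5] X move#1: -1:-1/4, -2:+1/3*, -5:+1/0
[3] O move#2: -1:-1/2*, -2:-1/1
[2] X move#3: -1:-1/1, -2:+1/0*
[0] end (terminal -1, O#4); searched 5 to 8

X winning at [5]: True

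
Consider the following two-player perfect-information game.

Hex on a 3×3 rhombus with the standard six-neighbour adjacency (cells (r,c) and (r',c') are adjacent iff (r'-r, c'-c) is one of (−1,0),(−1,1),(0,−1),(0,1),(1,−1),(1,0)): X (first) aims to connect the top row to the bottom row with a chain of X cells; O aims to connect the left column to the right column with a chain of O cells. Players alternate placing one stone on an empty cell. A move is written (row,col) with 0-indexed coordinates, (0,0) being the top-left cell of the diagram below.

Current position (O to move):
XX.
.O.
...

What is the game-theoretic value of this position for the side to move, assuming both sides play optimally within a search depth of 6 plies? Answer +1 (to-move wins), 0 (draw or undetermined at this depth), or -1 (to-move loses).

value(XX./.O./..., O) = +1

[XX./.O./...] O move#1: (0,2):+1/XXO/.O./...*, (1,0):+1/XX./OO./..., (1,2):+1/XX./.OO/..., (2,0):+1/XX./.O./O.., (2,1):+1/XX./.O./.O., (2,2):+1/XX./.O./..O
[XXO/.O./...] X move#2: (1,0):-1/XXO/XO./...*, (1,2):-1/XXO/.OX/..., (2,0):-1/XXO/.O./X.., (2,1):-1/XXO/.O./.X., (2,2):-1/XXO/.O./..X
[XXO/XO./...] O move#3: (1,2):-1/XXO/XOO/..., (2,0):+1/XXO/XO./O..*, (2,1):-1/XXO/XO./.O., (2,2):-1/XXO/XO./..O
[XXO/XO./O..] end (terminal -1, X#4); searched XX./.O./... to 6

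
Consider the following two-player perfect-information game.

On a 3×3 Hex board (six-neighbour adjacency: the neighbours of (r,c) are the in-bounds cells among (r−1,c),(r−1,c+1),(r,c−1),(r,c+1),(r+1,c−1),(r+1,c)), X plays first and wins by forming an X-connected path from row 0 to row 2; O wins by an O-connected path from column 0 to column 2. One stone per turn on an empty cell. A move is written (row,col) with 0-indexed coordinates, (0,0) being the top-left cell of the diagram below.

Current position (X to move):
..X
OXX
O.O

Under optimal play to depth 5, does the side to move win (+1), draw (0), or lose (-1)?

p1 X@[..X/OXX/O.O]: (0,0)[X.X/OXX/O.O]-1 (0,1)[.XX/OXX/O.O]-1 (2,1)[..X/OXX/OXO]+1*
p2 O@[..X/OXX/OXO] terminal -1; root [..X/OXX/O.O] d5

value(..X/OXX/O.O, X) = +1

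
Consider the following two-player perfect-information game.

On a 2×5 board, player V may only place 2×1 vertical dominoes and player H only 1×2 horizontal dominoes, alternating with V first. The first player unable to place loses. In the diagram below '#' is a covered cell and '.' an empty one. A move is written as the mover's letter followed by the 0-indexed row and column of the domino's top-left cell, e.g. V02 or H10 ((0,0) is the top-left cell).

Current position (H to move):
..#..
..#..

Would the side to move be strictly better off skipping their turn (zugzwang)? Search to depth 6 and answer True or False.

[..#../..#..] H move#1: H00:-1/###../..#..*, H03:-1/..###/..#.., H10:-1/..#../###.., H13:-1/..#../..###
[###../..#..] V move#2: V03:+1/####./..##.*, V04:+1/###.#/..#.#
[####./..##.] H move#3: H10:-1/####./####.*
[####./####.] V move#4: V04:+1/#####/#####*
[#####/#####] end (terminal -1, H#5); searched ..#../..#.. to 6
if H skipped the turn, V would face:
~ [..#../..#..] V move#1: V00:-1/#.#../#.#..*, V01:-1/.##../.##.., V03:-1/..##./..##., V04:-1/..#.#/..#.#
~ [#.#../#.#..] H move#2: H03:+1/#.###/#.#..*, H13:+1/#.#../#.###
~ [#.###/#.#..] V move#3: V01:-1/#####/###..*
~ [#####/###..] H move#4: H13:+1/#####/#####*
~ [#####/#####] end (terminal -1, V#5); searched ..#../..#.. to 6
compare (H): move=-1 vs pass=+1

zugzwang(..#../..#.., H) = True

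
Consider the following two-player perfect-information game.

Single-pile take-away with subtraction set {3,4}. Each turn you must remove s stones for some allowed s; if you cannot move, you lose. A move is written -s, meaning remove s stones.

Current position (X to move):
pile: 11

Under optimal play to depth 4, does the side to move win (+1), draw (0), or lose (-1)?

p1 X@[11]: -3[8]+1* -4[7]+1
p2 O@[8]: -3[5]-1* -4[4]-1
p3 X@[5]: -3[2]+1* -4[1]+1
p4 O@[2] terminal -1; root [11] d4

value(11, X) = +1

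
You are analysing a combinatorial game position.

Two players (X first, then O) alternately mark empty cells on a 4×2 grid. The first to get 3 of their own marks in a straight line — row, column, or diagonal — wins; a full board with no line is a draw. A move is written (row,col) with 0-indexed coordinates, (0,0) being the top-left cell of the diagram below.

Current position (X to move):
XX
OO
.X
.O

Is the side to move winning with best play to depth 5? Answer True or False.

[XX/OO/.X/.O] X move#1: (2,0):+0/XX/OO/XX/.O*, (3,0):+0/XX/OO/.X/XO
[XX/OO/XX/.O] O move#2: (3,0):+0/XX/OO/XX/OO*
[XX/OO/XX/OO] end (terminal +0, X#3); searched XX/OO/.X/.O to 5

X winning at [XX/OO/.X/.O]: False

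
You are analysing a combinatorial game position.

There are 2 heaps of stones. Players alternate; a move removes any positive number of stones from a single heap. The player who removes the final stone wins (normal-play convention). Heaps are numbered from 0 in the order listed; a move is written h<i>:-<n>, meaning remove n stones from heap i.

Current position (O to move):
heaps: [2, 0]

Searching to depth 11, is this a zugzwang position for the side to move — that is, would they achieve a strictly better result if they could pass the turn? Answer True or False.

p1 O@[(2,0)]: h0:-1[(1,0)]-1 h0:-2[(0,0)]+1*
p2 X@[(0,0)] terminal -1; root [(2,0)] d11
if O skipped the turn, X would face:
~ p1 X@[(2,0)]: h0:-1[(1,0)]-1 h0:-2[(0,0)]+1*
~ p2 O@[(0,0)] terminal -1; root [(2,0)] d11
compare (O): move=+1 vs pass=-1

zugzwang((2,0), O) = False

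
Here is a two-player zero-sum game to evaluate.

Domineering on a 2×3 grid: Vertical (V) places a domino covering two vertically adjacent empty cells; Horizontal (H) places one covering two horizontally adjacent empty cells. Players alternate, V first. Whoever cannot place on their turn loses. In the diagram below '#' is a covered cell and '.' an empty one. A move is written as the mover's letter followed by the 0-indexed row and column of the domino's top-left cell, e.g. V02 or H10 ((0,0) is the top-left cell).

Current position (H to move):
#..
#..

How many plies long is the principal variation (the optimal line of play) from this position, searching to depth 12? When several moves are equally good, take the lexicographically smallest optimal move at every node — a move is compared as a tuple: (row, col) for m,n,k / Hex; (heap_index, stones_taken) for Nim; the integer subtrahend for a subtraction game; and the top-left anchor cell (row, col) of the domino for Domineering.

[#../#..] H move#1: H01:+1/###/#..*, H11:+1/#../###
[###/#..] end (terminal -1, V#2); searched #../#.. to 12

PV length from [#../#..]: 1 ply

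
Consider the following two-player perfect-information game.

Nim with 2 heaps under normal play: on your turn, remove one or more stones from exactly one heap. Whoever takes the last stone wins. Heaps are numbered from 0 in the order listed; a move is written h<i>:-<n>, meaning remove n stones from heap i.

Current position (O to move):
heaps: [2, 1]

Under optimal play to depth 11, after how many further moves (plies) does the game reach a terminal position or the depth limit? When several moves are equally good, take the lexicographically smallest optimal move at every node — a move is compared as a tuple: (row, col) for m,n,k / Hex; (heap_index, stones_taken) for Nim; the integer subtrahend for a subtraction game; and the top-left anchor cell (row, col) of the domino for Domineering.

[(2,1)] O move#1: h0:-1:+1/(1,1)*, h0:-2:-1/(0,1), h1:-1:-1/(2,0)
[(1,1)] X move#2: h0:-1:-1/(0,1)*, h1:-1:-1/(1,0)
[(0,1)] O move#3: h1:-1:+1/(0,0)*
[(0,0)] end (terminal -1, X#4); searched (2,1) to 11

PV length from [(2,1)]: 3 plies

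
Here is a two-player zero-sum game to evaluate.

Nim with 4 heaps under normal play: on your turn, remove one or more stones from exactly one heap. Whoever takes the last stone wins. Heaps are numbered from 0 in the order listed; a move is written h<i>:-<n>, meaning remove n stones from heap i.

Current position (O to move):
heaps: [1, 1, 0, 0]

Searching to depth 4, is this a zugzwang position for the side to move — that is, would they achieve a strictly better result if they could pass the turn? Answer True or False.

zugzwang((1,1,0,0), O) = True

ply 1, O at (1,1,0,0) | h0:-1=-1→(0,1,0,0)*; h1:-1=-1→(1,0,0,0)
ply 2, X at (0,1,0,0) | h1:-1=+1→(0,0,0,0)*
ply 3: (0,0,0,0) is terminal -1 (O); from (1,1,0,0) depth 4
pass branch (X moves first from the same position):
  | ply 1, X at (1,1,0,0) | h0:-1=-1→(0,1,0,0)*; h1:-1=-1→(1,0,0,0)
  | ply 2, O at (0,1,0,0) | h1:-1=+1→(0,0,0,0)*
  | ply 3: (0,0,0,0) is terminal -1 (X); from (1,1,0,0) depth 4
O moving scores -1; O passing scores +1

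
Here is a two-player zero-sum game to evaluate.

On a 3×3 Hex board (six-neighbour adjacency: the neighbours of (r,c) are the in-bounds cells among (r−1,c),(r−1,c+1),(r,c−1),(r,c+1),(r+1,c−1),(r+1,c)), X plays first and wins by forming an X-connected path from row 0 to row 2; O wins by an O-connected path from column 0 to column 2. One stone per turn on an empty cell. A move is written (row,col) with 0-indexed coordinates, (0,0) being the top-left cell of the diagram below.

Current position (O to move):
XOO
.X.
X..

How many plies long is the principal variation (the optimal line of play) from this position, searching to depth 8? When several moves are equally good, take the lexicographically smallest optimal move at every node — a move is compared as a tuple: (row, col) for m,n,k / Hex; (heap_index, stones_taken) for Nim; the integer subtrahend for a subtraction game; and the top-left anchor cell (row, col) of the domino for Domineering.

PV length from [XOO/.X./X..]: 1 ply

p1 O@[XOO/.X./X..]: (1,0)[XOO/OX./X..]+1* (1,2)[XOO/.XO/X..]-1 (2,1)[XOO/.X./XO.]-1 (2,2)[XOO/.X./X.O]-1
p2 X@[XOO/OX./X..] terminal -1; root [XOO/.X./X..] d8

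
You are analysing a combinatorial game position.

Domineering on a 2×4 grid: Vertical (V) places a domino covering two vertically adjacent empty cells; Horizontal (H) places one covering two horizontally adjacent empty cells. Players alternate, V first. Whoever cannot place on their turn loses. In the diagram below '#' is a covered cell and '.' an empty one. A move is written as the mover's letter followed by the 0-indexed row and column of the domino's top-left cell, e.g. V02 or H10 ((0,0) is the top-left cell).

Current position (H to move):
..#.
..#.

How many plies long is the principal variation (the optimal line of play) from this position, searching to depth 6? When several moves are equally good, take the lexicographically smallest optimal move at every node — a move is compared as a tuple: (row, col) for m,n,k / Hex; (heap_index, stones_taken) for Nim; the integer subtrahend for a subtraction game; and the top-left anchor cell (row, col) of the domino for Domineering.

[..#./..#.] H move#1: H00:+1/###./..#.*, H10:+1/..#./###.
[###./..#.] V move#2: V03:-1/####/..##*
[####/..##] H move#3: H10:+1/####/####*
[####/####] end (terminal -1, V#4); searched ..#./..#. to 6

PV length from [..#./..#.]: 3 plies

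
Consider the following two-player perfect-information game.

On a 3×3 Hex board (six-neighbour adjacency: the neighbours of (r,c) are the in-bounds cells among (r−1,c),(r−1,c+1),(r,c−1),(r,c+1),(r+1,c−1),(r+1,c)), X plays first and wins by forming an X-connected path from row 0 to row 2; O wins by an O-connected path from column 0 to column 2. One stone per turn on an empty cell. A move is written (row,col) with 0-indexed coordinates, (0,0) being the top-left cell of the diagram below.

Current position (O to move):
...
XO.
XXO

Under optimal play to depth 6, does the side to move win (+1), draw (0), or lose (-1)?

[.../XO./XXO] O move#1: (0,0):-1/O../XO./XXO*, (0,1):-1/.O./XO./XXO, (0,2):-1/..O/XO./XXO, (1,2):-1/.../XOO/XXO
[O../XO./XXO] X move#2: (0,1):+1/OX./XO./XXO*, (0,2):+1/O.X/XO./XXO, (1,2):+1/O../XOX/XXO
[OX./XO./XXO] end (terminal -1, O#3); searched .../XO./XXO to 6

value(.../XO./XXO, O) = -1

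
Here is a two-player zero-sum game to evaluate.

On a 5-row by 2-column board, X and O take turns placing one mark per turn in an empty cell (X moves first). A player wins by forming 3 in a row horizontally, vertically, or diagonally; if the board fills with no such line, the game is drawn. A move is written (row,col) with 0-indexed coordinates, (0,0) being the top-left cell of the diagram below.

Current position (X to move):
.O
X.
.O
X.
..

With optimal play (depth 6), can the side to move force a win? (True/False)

X winning at [.O/X./.O/X./..]: True

ply 1, X at .O/X./.O/X./.. | (0,0)=-1→XO/X./.O/X./..; (1,1)=+0→.O/XX/.O/X./..; (2,0)=+1→.O/X./XO/X./..*; (3,1)=-1→.O/X./.O/XX/..; (4,0)=-1→.O/X./.O/X./X.; (4,1)=-1→.O/X./.O/X./.X
ply 2: .O/X./XO/X./.. is terminal -1 (O); from .O/X./.O/X./.. depth 6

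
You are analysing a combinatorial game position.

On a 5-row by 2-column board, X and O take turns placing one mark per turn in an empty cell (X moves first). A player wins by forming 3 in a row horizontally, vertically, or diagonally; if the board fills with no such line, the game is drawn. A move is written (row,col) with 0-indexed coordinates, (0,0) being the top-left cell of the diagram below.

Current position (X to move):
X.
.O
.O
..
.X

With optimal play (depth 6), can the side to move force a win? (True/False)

X winning at [X./.O/.O/../.X]: False

p1 X@[X./.O/.O/../.X]: (0,1)[XX/.O/.O/../.X]-1* (1,0)[X./XO/.O/../.X]-1 (2,0)[X./.O/XO/../.X]-1 (3,0)[X./.O/.O/X./.X]-1 (3,1)[X./.O/.O/.X/.X]-1 (4,0)[X./.O/.O/../XX]-1
p2 O@[XX/.O/.O/../.X]: (1,0)[XX/OO/.O/../.X]+0 (2,0)[XX/.O/OO/../.X]+1* (3,0)[XX/.O/.O/O./.X]+1 (3,1)[XX/.O/.O/.O/.X]+1 (4,0)[XX/.O/.O/../OX]+0
p3 X@[XX/.O/OO/../.X]: (1,0)[XX/XO/OO/../.X]-1* (3,0)[XX/.O/OO/X./.X]-1 (3,1)[XX/.O/OO/.X/.X]-1 (4,0)[XX/.O/OO/../XX]-1
p4 O@[XX/XO/OO/../.X]: (3,0)[XX/XO/OO/O./.X]+1* (3,1)[XX/XO/OO/.O/.X]+1 (4,0)[XX/XO/OO/../OX]+1
p5 X@[XX/XO/OO/O./.X]: (3,1)[XX/XO/OO/OX/.X]-1* (4,0)[XX/XO/OO/O./XX]-1
p6 O@[XX/XO/OO/OX/.X]: (4,0)[XX/XO/OO/OX/OX]+1*
p7 X@[XX/XO/OO/OX/OX] terminal -1; root [X./.O/.O/../.X] d6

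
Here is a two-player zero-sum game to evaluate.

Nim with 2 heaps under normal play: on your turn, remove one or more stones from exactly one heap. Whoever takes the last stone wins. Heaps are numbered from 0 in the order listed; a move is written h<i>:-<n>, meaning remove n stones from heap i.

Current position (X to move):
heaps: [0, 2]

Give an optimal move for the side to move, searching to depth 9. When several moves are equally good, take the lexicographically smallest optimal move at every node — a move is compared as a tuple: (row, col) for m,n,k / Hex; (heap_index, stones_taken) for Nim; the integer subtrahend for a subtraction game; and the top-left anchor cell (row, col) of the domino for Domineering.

X's best at [(0,2)]: h1:-2

p1 X@[(0,2)]: h1:-1[(0,1)]-1 h1:-2[(0,0)]+1*
p2 O@[(0,0)] terminal -1; root [(0,2)] d9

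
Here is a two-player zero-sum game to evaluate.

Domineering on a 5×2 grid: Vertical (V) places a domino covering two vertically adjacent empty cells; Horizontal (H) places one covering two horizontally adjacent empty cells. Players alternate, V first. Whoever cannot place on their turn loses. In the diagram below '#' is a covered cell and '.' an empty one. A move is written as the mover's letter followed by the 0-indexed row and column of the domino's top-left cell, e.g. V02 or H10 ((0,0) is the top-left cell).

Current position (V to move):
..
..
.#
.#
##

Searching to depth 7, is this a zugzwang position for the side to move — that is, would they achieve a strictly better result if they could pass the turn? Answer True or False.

zugzwang(../../.#/.#/##, V) = False

p1 V@[../../.#/.#/##]: V00[#./#./.#/.#/##]+1* V01[.#/.#/.#/.#/##]+1 V10[../#./##/.#/##]-1 V20[../../##/##/##]-1
p2 H@[#./#./.#/.#/##] terminal -1; root [../../.#/.#/##] d7
pass branch (H moves first from the same position):
  | p1 H@[../../.#/.#/##]: H00[##/../.#/.#/##]-1 H10[../##/.#/.#/##]+1*
  | p2 V@[../##/.#/.#/##]: V20[../##/##/##/##]-1*
  | p3 H@[../##/##/##/##]: H00[##/##/##/##/##]+1*
  | p4 V@[##/##/##/##/##] terminal -1; root [../../.#/.#/##] d7
V moving scores +1; V passing scores -1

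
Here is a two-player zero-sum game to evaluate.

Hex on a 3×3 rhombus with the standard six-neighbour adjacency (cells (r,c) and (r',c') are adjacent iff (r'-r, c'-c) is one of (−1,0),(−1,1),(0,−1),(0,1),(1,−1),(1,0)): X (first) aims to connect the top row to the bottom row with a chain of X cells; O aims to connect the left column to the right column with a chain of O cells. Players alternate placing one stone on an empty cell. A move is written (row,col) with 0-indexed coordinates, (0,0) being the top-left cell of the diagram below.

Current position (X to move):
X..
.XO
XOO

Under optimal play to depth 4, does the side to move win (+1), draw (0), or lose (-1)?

ply 1, X at X../.XO/XOO | (0,1)=+1→XX./.XO/XOO*; (0,2)=+1→X.X/.XO/XOO; (1,0)=+1→X../XXO/XOO
ply 2: XX./.XO/XOO is terminal -1 (O); from X../.XO/XOO depth 4

value(X../.XO/XOO, X) = +1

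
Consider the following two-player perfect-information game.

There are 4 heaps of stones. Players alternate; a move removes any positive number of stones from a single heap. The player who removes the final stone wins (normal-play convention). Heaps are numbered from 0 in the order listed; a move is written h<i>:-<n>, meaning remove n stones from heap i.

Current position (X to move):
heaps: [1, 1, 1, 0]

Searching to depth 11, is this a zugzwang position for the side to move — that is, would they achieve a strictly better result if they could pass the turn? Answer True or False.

zugzwang((1,1,1,0), X) = False

[(1,1,1,0)] X move#1: h0:-1:+1/(0,1,1,0)*, h1:-1:+1/(1,0,1,0), h2:-1:+1/(1,1,0,0)
[(0,1,1,0)] O move#2: h1:-1:-1/(0,0,1,0)*, h2:-1:-1/(0,1,0,0)
[(0,0,1,0)] X move#3: h2:-1:+1/(0,0,0,0)*
[(0,0,0,0)] end (terminal -1, O#4); searched (1,1,1,0) to 11
if X skipped the turn, O would face:
~ [(1,1,1,0)] O move#1: h0:-1:+1/(0,1,1,0)*, h1:-1:+1/(1,0,1,0), h2:-1:+1/(1,1,0,0)
~ [(0,1,1,0)] X move#2: h1:-1:-1/(0,0,1,0)*, h2:-1:-1/(0,1,0,0)
~ [(0,0,1,0)] O move#3: h2:-1:+1/(0,0,0,0)*
~ [(0,0,0,0)] end (terminal -1, X#4); searched (1,1,1,0) to 11
compare (X): move=+1 vs pass=-1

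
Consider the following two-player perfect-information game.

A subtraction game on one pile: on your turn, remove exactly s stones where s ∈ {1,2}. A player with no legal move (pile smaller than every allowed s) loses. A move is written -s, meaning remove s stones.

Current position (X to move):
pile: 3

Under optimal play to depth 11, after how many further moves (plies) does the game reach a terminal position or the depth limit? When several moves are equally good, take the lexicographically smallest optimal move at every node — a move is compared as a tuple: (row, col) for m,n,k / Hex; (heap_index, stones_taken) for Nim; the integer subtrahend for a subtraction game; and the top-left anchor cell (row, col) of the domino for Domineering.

PV length from [3]: 2 plies

[3] X move#1: -1:-1/2*, -2:-1/1
[2] O move#2: -1:-1/1, -2:+1/0*
[0] end (terminal -1, X#3); searched 3 to 11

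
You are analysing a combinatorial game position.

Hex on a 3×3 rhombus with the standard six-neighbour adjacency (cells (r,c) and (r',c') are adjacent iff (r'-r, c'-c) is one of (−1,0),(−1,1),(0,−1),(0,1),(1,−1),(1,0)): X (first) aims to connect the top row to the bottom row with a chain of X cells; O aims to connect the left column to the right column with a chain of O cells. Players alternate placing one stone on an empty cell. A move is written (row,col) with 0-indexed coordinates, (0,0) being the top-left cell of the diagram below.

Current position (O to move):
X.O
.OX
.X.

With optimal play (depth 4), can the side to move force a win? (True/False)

O winning at [X.O/.OX/.X.]: True

p1 O@[X.O/.OX/.X.]: (0,1)[XOO/.OX/.X.]+1* (1,0)[X.O/OOX/.X.]+1 (2,0)[X.O/.OX/OX.]+1 (2,2)[X.O/.OX/.XO]+1
p2 X@[XOO/.OX/.X.]: (1,0)[XOO/XOX/.X.]-1* (2,0)[XOO/.OX/XX.]-1 (2,2)[XOO/.OX/.XX]-1
p3 O@[XOO/XOX/.X.]: (2,0)[XOO/XOX/OX.]+1* (2,2)[XOO/XOX/.XO]-1
p4 X@[XOO/XOX/OX.] terminal -1; root [X.O/.OX/.X.] d4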